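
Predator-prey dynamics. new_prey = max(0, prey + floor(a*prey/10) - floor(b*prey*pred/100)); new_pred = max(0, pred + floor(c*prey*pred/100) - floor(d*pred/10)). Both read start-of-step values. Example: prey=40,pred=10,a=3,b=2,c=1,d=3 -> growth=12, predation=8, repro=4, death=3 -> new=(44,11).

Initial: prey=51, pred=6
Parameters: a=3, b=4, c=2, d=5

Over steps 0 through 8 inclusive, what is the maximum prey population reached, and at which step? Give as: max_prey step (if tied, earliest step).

Answer: 54 1

Derivation:
Step 1: prey: 51+15-12=54; pred: 6+6-3=9
Step 2: prey: 54+16-19=51; pred: 9+9-4=14
Step 3: prey: 51+15-28=38; pred: 14+14-7=21
Step 4: prey: 38+11-31=18; pred: 21+15-10=26
Step 5: prey: 18+5-18=5; pred: 26+9-13=22
Step 6: prey: 5+1-4=2; pred: 22+2-11=13
Step 7: prey: 2+0-1=1; pred: 13+0-6=7
Step 8: prey: 1+0-0=1; pred: 7+0-3=4
Max prey = 54 at step 1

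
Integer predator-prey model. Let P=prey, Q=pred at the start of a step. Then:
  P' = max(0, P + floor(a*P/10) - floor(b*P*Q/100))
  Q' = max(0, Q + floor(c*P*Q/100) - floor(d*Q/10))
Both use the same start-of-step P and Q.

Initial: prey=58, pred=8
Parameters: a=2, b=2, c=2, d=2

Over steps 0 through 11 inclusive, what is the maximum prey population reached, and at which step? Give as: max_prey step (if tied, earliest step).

Answer: 60 1

Derivation:
Step 1: prey: 58+11-9=60; pred: 8+9-1=16
Step 2: prey: 60+12-19=53; pred: 16+19-3=32
Step 3: prey: 53+10-33=30; pred: 32+33-6=59
Step 4: prey: 30+6-35=1; pred: 59+35-11=83
Step 5: prey: 1+0-1=0; pred: 83+1-16=68
Step 6: prey: 0+0-0=0; pred: 68+0-13=55
Step 7: prey: 0+0-0=0; pred: 55+0-11=44
Step 8: prey: 0+0-0=0; pred: 44+0-8=36
Step 9: prey: 0+0-0=0; pred: 36+0-7=29
Step 10: prey: 0+0-0=0; pred: 29+0-5=24
Step 11: prey: 0+0-0=0; pred: 24+0-4=20
Max prey = 60 at step 1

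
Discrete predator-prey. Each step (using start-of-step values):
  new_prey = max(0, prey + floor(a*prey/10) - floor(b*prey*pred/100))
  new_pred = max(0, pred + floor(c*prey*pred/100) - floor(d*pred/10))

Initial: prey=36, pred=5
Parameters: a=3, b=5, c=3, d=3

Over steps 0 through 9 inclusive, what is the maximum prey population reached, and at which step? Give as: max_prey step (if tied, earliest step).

Step 1: prey: 36+10-9=37; pred: 5+5-1=9
Step 2: prey: 37+11-16=32; pred: 9+9-2=16
Step 3: prey: 32+9-25=16; pred: 16+15-4=27
Step 4: prey: 16+4-21=0; pred: 27+12-8=31
Step 5: prey: 0+0-0=0; pred: 31+0-9=22
Step 6: prey: 0+0-0=0; pred: 22+0-6=16
Step 7: prey: 0+0-0=0; pred: 16+0-4=12
Step 8: prey: 0+0-0=0; pred: 12+0-3=9
Step 9: prey: 0+0-0=0; pred: 9+0-2=7
Max prey = 37 at step 1

Answer: 37 1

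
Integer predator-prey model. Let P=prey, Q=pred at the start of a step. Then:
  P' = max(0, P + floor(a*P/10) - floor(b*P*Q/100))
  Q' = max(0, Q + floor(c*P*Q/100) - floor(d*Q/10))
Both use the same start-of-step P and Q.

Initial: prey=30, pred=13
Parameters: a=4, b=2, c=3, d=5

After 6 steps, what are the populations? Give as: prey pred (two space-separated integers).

Answer: 0 35

Derivation:
Step 1: prey: 30+12-7=35; pred: 13+11-6=18
Step 2: prey: 35+14-12=37; pred: 18+18-9=27
Step 3: prey: 37+14-19=32; pred: 27+29-13=43
Step 4: prey: 32+12-27=17; pred: 43+41-21=63
Step 5: prey: 17+6-21=2; pred: 63+32-31=64
Step 6: prey: 2+0-2=0; pred: 64+3-32=35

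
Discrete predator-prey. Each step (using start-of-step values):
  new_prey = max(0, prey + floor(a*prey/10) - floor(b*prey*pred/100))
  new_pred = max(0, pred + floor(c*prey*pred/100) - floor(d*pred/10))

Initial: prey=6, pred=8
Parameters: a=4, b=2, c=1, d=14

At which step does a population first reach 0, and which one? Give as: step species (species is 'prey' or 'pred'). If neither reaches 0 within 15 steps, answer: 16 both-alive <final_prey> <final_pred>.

Answer: 1 pred

Derivation:
Step 1: prey: 6+2-0=8; pred: 8+0-11=0
First extinction: pred at step 1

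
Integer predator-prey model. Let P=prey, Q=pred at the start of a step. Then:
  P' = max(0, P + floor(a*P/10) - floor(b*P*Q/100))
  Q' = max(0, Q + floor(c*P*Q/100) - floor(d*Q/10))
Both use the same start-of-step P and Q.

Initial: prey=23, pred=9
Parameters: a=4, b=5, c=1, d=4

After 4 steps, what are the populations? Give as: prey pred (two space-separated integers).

Step 1: prey: 23+9-10=22; pred: 9+2-3=8
Step 2: prey: 22+8-8=22; pred: 8+1-3=6
Step 3: prey: 22+8-6=24; pred: 6+1-2=5
Step 4: prey: 24+9-6=27; pred: 5+1-2=4

Answer: 27 4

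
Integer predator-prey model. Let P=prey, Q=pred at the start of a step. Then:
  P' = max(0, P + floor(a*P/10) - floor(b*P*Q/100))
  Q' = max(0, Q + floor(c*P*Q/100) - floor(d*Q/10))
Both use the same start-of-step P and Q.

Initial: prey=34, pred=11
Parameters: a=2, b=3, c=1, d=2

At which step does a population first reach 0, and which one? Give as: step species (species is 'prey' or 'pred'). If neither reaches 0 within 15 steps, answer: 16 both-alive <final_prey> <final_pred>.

Step 1: prey: 34+6-11=29; pred: 11+3-2=12
Step 2: prey: 29+5-10=24; pred: 12+3-2=13
Step 3: prey: 24+4-9=19; pred: 13+3-2=14
Step 4: prey: 19+3-7=15; pred: 14+2-2=14
Step 5: prey: 15+3-6=12; pred: 14+2-2=14
Step 6: prey: 12+2-5=9; pred: 14+1-2=13
Step 7: prey: 9+1-3=7; pred: 13+1-2=12
Step 8: prey: 7+1-2=6; pred: 12+0-2=10
Step 9: prey: 6+1-1=6; pred: 10+0-2=8
Step 10: prey: 6+1-1=6; pred: 8+0-1=7
Step 11: prey: 6+1-1=6; pred: 7+0-1=6
Step 12: prey: 6+1-1=6; pred: 6+0-1=5
Step 13: prey: 6+1-0=7; pred: 5+0-1=4
Step 14: prey: 7+1-0=8; pred: 4+0-0=4
Step 15: prey: 8+1-0=9; pred: 4+0-0=4
No extinction within 15 steps

Answer: 16 both-alive 9 4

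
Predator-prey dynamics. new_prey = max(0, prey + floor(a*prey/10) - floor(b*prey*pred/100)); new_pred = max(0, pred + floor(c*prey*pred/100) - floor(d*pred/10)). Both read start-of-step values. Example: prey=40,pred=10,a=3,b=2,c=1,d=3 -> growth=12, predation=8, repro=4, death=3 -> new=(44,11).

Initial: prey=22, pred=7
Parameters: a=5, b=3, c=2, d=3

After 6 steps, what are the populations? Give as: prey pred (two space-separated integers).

Answer: 16 56

Derivation:
Step 1: prey: 22+11-4=29; pred: 7+3-2=8
Step 2: prey: 29+14-6=37; pred: 8+4-2=10
Step 3: prey: 37+18-11=44; pred: 10+7-3=14
Step 4: prey: 44+22-18=48; pred: 14+12-4=22
Step 5: prey: 48+24-31=41; pred: 22+21-6=37
Step 6: prey: 41+20-45=16; pred: 37+30-11=56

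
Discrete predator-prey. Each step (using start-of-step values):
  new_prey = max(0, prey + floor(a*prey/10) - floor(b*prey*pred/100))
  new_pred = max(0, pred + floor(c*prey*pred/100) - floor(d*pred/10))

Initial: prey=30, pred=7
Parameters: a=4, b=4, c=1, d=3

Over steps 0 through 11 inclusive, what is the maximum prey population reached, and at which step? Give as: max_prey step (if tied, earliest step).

Answer: 54 6

Derivation:
Step 1: prey: 30+12-8=34; pred: 7+2-2=7
Step 2: prey: 34+13-9=38; pred: 7+2-2=7
Step 3: prey: 38+15-10=43; pred: 7+2-2=7
Step 4: prey: 43+17-12=48; pred: 7+3-2=8
Step 5: prey: 48+19-15=52; pred: 8+3-2=9
Step 6: prey: 52+20-18=54; pred: 9+4-2=11
Step 7: prey: 54+21-23=52; pred: 11+5-3=13
Step 8: prey: 52+20-27=45; pred: 13+6-3=16
Step 9: prey: 45+18-28=35; pred: 16+7-4=19
Step 10: prey: 35+14-26=23; pred: 19+6-5=20
Step 11: prey: 23+9-18=14; pred: 20+4-6=18
Max prey = 54 at step 6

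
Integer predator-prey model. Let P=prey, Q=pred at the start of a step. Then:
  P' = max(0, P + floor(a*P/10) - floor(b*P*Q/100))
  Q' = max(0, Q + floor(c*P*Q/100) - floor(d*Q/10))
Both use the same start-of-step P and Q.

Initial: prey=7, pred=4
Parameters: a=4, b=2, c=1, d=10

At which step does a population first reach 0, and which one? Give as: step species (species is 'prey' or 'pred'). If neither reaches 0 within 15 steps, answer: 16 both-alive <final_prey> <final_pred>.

Answer: 1 pred

Derivation:
Step 1: prey: 7+2-0=9; pred: 4+0-4=0
First extinction: pred at step 1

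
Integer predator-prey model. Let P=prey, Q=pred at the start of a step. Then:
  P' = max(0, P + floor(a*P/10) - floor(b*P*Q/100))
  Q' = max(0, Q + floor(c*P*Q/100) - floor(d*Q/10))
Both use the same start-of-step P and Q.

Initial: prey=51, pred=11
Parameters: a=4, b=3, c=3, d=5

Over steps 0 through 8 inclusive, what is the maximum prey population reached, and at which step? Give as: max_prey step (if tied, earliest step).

Step 1: prey: 51+20-16=55; pred: 11+16-5=22
Step 2: prey: 55+22-36=41; pred: 22+36-11=47
Step 3: prey: 41+16-57=0; pred: 47+57-23=81
Step 4: prey: 0+0-0=0; pred: 81+0-40=41
Step 5: prey: 0+0-0=0; pred: 41+0-20=21
Step 6: prey: 0+0-0=0; pred: 21+0-10=11
Step 7: prey: 0+0-0=0; pred: 11+0-5=6
Step 8: prey: 0+0-0=0; pred: 6+0-3=3
Max prey = 55 at step 1

Answer: 55 1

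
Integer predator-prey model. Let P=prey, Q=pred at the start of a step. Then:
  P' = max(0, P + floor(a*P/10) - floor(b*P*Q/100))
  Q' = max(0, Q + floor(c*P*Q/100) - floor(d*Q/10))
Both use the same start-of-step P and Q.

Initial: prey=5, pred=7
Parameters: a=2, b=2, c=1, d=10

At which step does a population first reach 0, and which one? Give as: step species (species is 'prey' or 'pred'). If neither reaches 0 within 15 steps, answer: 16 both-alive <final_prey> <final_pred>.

Step 1: prey: 5+1-0=6; pred: 7+0-7=0
First extinction: pred at step 1

Answer: 1 pred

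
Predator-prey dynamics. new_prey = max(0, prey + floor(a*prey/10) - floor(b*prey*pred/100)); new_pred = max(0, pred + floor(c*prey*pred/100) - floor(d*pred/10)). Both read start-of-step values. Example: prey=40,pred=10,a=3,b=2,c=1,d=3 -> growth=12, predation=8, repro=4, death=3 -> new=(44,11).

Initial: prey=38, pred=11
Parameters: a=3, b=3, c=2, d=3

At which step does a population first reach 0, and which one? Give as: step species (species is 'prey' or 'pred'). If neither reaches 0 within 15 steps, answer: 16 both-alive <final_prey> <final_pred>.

Step 1: prey: 38+11-12=37; pred: 11+8-3=16
Step 2: prey: 37+11-17=31; pred: 16+11-4=23
Step 3: prey: 31+9-21=19; pred: 23+14-6=31
Step 4: prey: 19+5-17=7; pred: 31+11-9=33
Step 5: prey: 7+2-6=3; pred: 33+4-9=28
Step 6: prey: 3+0-2=1; pred: 28+1-8=21
Step 7: prey: 1+0-0=1; pred: 21+0-6=15
Step 8: prey: 1+0-0=1; pred: 15+0-4=11
Step 9: prey: 1+0-0=1; pred: 11+0-3=8
Step 10: prey: 1+0-0=1; pred: 8+0-2=6
Step 11: prey: 1+0-0=1; pred: 6+0-1=5
Step 12: prey: 1+0-0=1; pred: 5+0-1=4
Step 13: prey: 1+0-0=1; pred: 4+0-1=3
Step 14: prey: 1+0-0=1; pred: 3+0-0=3
Steps 15-15: state stable at prey=1, pred=3 (no change)
No extinction within 15 steps

Answer: 16 both-alive 1 3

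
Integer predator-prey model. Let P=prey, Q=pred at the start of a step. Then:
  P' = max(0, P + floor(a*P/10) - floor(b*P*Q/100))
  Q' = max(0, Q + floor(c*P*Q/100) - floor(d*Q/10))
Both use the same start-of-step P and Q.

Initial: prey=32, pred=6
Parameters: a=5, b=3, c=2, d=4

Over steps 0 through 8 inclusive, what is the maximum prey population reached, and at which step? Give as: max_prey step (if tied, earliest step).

Step 1: prey: 32+16-5=43; pred: 6+3-2=7
Step 2: prey: 43+21-9=55; pred: 7+6-2=11
Step 3: prey: 55+27-18=64; pred: 11+12-4=19
Step 4: prey: 64+32-36=60; pred: 19+24-7=36
Step 5: prey: 60+30-64=26; pred: 36+43-14=65
Step 6: prey: 26+13-50=0; pred: 65+33-26=72
Step 7: prey: 0+0-0=0; pred: 72+0-28=44
Step 8: prey: 0+0-0=0; pred: 44+0-17=27
Max prey = 64 at step 3

Answer: 64 3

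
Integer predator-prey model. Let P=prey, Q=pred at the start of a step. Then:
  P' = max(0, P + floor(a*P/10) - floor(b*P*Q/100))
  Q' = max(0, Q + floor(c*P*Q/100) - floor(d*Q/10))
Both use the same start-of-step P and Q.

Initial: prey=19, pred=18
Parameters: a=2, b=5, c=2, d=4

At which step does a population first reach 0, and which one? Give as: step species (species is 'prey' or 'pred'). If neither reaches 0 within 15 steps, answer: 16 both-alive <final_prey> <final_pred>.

Answer: 16 both-alive 1 2

Derivation:
Step 1: prey: 19+3-17=5; pred: 18+6-7=17
Step 2: prey: 5+1-4=2; pred: 17+1-6=12
Step 3: prey: 2+0-1=1; pred: 12+0-4=8
Step 4: prey: 1+0-0=1; pred: 8+0-3=5
Step 5: prey: 1+0-0=1; pred: 5+0-2=3
Step 6: prey: 1+0-0=1; pred: 3+0-1=2
Step 7: prey: 1+0-0=1; pred: 2+0-0=2
Steps 8-15: state stable at prey=1, pred=2 (no change)
No extinction within 15 steps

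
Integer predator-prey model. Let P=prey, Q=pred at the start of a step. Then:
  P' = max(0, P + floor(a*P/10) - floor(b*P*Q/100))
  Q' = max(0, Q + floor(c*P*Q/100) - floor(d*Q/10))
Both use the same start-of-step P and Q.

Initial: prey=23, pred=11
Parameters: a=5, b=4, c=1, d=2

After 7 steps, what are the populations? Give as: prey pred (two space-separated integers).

Answer: 27 16

Derivation:
Step 1: prey: 23+11-10=24; pred: 11+2-2=11
Step 2: prey: 24+12-10=26; pred: 11+2-2=11
Step 3: prey: 26+13-11=28; pred: 11+2-2=11
Step 4: prey: 28+14-12=30; pred: 11+3-2=12
Step 5: prey: 30+15-14=31; pred: 12+3-2=13
Step 6: prey: 31+15-16=30; pred: 13+4-2=15
Step 7: prey: 30+15-18=27; pred: 15+4-3=16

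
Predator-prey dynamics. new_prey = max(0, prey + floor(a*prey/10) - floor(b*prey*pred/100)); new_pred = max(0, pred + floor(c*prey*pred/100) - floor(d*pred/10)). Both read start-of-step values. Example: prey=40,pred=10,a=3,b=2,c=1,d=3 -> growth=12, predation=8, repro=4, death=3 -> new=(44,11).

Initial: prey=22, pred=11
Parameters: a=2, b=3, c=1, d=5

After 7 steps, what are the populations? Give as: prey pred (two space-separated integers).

Step 1: prey: 22+4-7=19; pred: 11+2-5=8
Step 2: prey: 19+3-4=18; pred: 8+1-4=5
Step 3: prey: 18+3-2=19; pred: 5+0-2=3
Step 4: prey: 19+3-1=21; pred: 3+0-1=2
Step 5: prey: 21+4-1=24; pred: 2+0-1=1
Step 6: prey: 24+4-0=28; pred: 1+0-0=1
Step 7: prey: 28+5-0=33; pred: 1+0-0=1

Answer: 33 1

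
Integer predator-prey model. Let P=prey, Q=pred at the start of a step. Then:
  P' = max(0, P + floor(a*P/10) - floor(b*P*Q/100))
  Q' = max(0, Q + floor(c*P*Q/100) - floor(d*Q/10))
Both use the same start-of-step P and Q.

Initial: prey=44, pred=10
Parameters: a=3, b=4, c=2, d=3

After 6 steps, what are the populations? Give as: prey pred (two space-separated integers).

Step 1: prey: 44+13-17=40; pred: 10+8-3=15
Step 2: prey: 40+12-24=28; pred: 15+12-4=23
Step 3: prey: 28+8-25=11; pred: 23+12-6=29
Step 4: prey: 11+3-12=2; pred: 29+6-8=27
Step 5: prey: 2+0-2=0; pred: 27+1-8=20
Step 6: prey: 0+0-0=0; pred: 20+0-6=14

Answer: 0 14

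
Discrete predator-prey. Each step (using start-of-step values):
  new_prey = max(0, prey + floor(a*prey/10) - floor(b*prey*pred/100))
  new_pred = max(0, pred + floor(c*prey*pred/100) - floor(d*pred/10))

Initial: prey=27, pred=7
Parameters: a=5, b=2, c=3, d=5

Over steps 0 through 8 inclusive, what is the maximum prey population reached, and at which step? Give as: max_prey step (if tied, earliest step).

Step 1: prey: 27+13-3=37; pred: 7+5-3=9
Step 2: prey: 37+18-6=49; pred: 9+9-4=14
Step 3: prey: 49+24-13=60; pred: 14+20-7=27
Step 4: prey: 60+30-32=58; pred: 27+48-13=62
Step 5: prey: 58+29-71=16; pred: 62+107-31=138
Step 6: prey: 16+8-44=0; pred: 138+66-69=135
Step 7: prey: 0+0-0=0; pred: 135+0-67=68
Step 8: prey: 0+0-0=0; pred: 68+0-34=34
Max prey = 60 at step 3

Answer: 60 3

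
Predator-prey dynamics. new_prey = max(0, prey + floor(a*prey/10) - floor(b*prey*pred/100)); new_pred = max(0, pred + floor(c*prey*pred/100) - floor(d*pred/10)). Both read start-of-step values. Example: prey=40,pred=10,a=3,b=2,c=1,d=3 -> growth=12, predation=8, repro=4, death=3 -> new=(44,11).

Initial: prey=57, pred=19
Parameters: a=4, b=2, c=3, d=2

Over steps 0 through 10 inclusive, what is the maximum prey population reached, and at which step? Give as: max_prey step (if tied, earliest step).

Answer: 58 1

Derivation:
Step 1: prey: 57+22-21=58; pred: 19+32-3=48
Step 2: prey: 58+23-55=26; pred: 48+83-9=122
Step 3: prey: 26+10-63=0; pred: 122+95-24=193
Step 4: prey: 0+0-0=0; pred: 193+0-38=155
Step 5: prey: 0+0-0=0; pred: 155+0-31=124
Step 6: prey: 0+0-0=0; pred: 124+0-24=100
Step 7: prey: 0+0-0=0; pred: 100+0-20=80
Step 8: prey: 0+0-0=0; pred: 80+0-16=64
Step 9: prey: 0+0-0=0; pred: 64+0-12=52
Step 10: prey: 0+0-0=0; pred: 52+0-10=42
Max prey = 58 at step 1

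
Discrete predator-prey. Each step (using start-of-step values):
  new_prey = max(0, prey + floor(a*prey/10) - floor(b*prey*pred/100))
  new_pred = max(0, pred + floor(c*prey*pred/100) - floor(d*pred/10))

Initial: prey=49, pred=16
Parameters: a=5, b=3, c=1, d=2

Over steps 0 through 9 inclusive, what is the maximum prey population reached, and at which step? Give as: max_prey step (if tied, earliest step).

Answer: 50 1

Derivation:
Step 1: prey: 49+24-23=50; pred: 16+7-3=20
Step 2: prey: 50+25-30=45; pred: 20+10-4=26
Step 3: prey: 45+22-35=32; pred: 26+11-5=32
Step 4: prey: 32+16-30=18; pred: 32+10-6=36
Step 5: prey: 18+9-19=8; pred: 36+6-7=35
Step 6: prey: 8+4-8=4; pred: 35+2-7=30
Step 7: prey: 4+2-3=3; pred: 30+1-6=25
Step 8: prey: 3+1-2=2; pred: 25+0-5=20
Step 9: prey: 2+1-1=2; pred: 20+0-4=16
Max prey = 50 at step 1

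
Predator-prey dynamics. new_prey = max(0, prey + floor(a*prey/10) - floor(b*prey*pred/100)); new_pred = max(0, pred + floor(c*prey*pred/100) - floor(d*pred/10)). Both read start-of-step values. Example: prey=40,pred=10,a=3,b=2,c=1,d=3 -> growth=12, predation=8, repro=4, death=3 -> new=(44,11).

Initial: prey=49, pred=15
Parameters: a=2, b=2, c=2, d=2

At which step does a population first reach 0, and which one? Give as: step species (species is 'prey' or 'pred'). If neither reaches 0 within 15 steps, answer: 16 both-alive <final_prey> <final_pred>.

Step 1: prey: 49+9-14=44; pred: 15+14-3=26
Step 2: prey: 44+8-22=30; pred: 26+22-5=43
Step 3: prey: 30+6-25=11; pred: 43+25-8=60
Step 4: prey: 11+2-13=0; pred: 60+13-12=61
First extinction: prey at step 4

Answer: 4 prey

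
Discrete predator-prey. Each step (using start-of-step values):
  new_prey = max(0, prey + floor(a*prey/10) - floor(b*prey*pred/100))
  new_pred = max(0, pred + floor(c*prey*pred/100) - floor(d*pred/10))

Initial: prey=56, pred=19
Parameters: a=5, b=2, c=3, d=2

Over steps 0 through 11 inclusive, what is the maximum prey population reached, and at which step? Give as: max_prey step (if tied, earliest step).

Step 1: prey: 56+28-21=63; pred: 19+31-3=47
Step 2: prey: 63+31-59=35; pred: 47+88-9=126
Step 3: prey: 35+17-88=0; pred: 126+132-25=233
Step 4: prey: 0+0-0=0; pred: 233+0-46=187
Step 5: prey: 0+0-0=0; pred: 187+0-37=150
Step 6: prey: 0+0-0=0; pred: 150+0-30=120
Step 7: prey: 0+0-0=0; pred: 120+0-24=96
Step 8: prey: 0+0-0=0; pred: 96+0-19=77
Step 9: prey: 0+0-0=0; pred: 77+0-15=62
Step 10: prey: 0+0-0=0; pred: 62+0-12=50
Step 11: prey: 0+0-0=0; pred: 50+0-10=40
Max prey = 63 at step 1

Answer: 63 1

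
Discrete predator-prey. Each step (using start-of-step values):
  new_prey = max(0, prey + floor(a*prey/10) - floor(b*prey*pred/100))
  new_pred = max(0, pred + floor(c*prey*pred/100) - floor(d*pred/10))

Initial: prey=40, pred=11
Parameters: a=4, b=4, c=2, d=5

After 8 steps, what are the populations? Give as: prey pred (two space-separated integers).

Step 1: prey: 40+16-17=39; pred: 11+8-5=14
Step 2: prey: 39+15-21=33; pred: 14+10-7=17
Step 3: prey: 33+13-22=24; pred: 17+11-8=20
Step 4: prey: 24+9-19=14; pred: 20+9-10=19
Step 5: prey: 14+5-10=9; pred: 19+5-9=15
Step 6: prey: 9+3-5=7; pred: 15+2-7=10
Step 7: prey: 7+2-2=7; pred: 10+1-5=6
Step 8: prey: 7+2-1=8; pred: 6+0-3=3

Answer: 8 3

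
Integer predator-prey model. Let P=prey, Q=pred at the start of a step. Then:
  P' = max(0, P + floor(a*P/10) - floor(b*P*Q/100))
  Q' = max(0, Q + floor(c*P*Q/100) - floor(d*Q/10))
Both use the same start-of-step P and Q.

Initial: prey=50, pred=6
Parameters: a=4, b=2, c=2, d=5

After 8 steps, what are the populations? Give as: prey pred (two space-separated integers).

Answer: 0 16

Derivation:
Step 1: prey: 50+20-6=64; pred: 6+6-3=9
Step 2: prey: 64+25-11=78; pred: 9+11-4=16
Step 3: prey: 78+31-24=85; pred: 16+24-8=32
Step 4: prey: 85+34-54=65; pred: 32+54-16=70
Step 5: prey: 65+26-91=0; pred: 70+91-35=126
Step 6: prey: 0+0-0=0; pred: 126+0-63=63
Step 7: prey: 0+0-0=0; pred: 63+0-31=32
Step 8: prey: 0+0-0=0; pred: 32+0-16=16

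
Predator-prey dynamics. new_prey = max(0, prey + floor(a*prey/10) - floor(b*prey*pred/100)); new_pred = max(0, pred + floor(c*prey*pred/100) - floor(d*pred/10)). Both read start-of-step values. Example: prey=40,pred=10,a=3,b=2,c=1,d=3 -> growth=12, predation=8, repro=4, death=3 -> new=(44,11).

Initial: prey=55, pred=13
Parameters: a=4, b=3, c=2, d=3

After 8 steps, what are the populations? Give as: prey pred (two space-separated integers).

Answer: 0 13

Derivation:
Step 1: prey: 55+22-21=56; pred: 13+14-3=24
Step 2: prey: 56+22-40=38; pred: 24+26-7=43
Step 3: prey: 38+15-49=4; pred: 43+32-12=63
Step 4: prey: 4+1-7=0; pred: 63+5-18=50
Step 5: prey: 0+0-0=0; pred: 50+0-15=35
Step 6: prey: 0+0-0=0; pred: 35+0-10=25
Step 7: prey: 0+0-0=0; pred: 25+0-7=18
Step 8: prey: 0+0-0=0; pred: 18+0-5=13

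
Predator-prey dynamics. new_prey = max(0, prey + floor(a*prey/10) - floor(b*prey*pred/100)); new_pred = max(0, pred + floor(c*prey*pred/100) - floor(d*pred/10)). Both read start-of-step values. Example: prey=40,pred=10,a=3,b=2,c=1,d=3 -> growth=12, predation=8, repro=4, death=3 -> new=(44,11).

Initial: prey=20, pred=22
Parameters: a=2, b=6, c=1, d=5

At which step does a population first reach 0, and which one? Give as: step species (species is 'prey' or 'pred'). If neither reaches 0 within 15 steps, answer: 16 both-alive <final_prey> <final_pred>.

Answer: 1 prey

Derivation:
Step 1: prey: 20+4-26=0; pred: 22+4-11=15
First extinction: prey at step 1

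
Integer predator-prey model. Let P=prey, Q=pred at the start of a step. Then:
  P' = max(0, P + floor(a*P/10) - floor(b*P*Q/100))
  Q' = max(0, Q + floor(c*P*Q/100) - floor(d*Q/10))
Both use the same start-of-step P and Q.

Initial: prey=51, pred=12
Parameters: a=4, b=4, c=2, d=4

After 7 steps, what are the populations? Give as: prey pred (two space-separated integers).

Answer: 0 6

Derivation:
Step 1: prey: 51+20-24=47; pred: 12+12-4=20
Step 2: prey: 47+18-37=28; pred: 20+18-8=30
Step 3: prey: 28+11-33=6; pred: 30+16-12=34
Step 4: prey: 6+2-8=0; pred: 34+4-13=25
Step 5: prey: 0+0-0=0; pred: 25+0-10=15
Step 6: prey: 0+0-0=0; pred: 15+0-6=9
Step 7: prey: 0+0-0=0; pred: 9+0-3=6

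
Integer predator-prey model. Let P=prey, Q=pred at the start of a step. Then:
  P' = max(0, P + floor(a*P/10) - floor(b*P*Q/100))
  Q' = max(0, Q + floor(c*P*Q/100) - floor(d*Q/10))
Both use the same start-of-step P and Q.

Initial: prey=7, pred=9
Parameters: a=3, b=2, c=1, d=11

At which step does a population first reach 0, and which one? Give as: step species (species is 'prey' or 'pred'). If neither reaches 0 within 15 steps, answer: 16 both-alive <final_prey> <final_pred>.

Answer: 1 pred

Derivation:
Step 1: prey: 7+2-1=8; pred: 9+0-9=0
First extinction: pred at step 1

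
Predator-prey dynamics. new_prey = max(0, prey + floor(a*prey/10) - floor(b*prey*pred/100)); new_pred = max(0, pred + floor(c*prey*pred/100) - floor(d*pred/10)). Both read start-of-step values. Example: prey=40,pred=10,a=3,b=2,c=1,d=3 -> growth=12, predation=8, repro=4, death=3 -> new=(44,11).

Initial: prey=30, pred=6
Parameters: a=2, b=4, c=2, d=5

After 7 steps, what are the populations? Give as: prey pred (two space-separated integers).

Answer: 23 5

Derivation:
Step 1: prey: 30+6-7=29; pred: 6+3-3=6
Step 2: prey: 29+5-6=28; pred: 6+3-3=6
Step 3: prey: 28+5-6=27; pred: 6+3-3=6
Step 4: prey: 27+5-6=26; pred: 6+3-3=6
Step 5: prey: 26+5-6=25; pred: 6+3-3=6
Step 6: prey: 25+5-6=24; pred: 6+3-3=6
Step 7: prey: 24+4-5=23; pred: 6+2-3=5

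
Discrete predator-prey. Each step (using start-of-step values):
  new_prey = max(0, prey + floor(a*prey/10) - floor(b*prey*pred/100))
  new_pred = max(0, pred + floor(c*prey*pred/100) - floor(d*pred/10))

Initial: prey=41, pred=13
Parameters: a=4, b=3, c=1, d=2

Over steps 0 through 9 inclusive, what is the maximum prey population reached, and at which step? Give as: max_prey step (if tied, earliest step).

Step 1: prey: 41+16-15=42; pred: 13+5-2=16
Step 2: prey: 42+16-20=38; pred: 16+6-3=19
Step 3: prey: 38+15-21=32; pred: 19+7-3=23
Step 4: prey: 32+12-22=22; pred: 23+7-4=26
Step 5: prey: 22+8-17=13; pred: 26+5-5=26
Step 6: prey: 13+5-10=8; pred: 26+3-5=24
Step 7: prey: 8+3-5=6; pred: 24+1-4=21
Step 8: prey: 6+2-3=5; pred: 21+1-4=18
Step 9: prey: 5+2-2=5; pred: 18+0-3=15
Max prey = 42 at step 1

Answer: 42 1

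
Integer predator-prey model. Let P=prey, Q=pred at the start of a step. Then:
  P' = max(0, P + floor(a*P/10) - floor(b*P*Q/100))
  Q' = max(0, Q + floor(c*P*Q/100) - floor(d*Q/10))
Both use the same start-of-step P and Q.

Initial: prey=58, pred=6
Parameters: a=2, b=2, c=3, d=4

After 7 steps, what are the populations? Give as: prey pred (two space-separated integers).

Answer: 0 27

Derivation:
Step 1: prey: 58+11-6=63; pred: 6+10-2=14
Step 2: prey: 63+12-17=58; pred: 14+26-5=35
Step 3: prey: 58+11-40=29; pred: 35+60-14=81
Step 4: prey: 29+5-46=0; pred: 81+70-32=119
Step 5: prey: 0+0-0=0; pred: 119+0-47=72
Step 6: prey: 0+0-0=0; pred: 72+0-28=44
Step 7: prey: 0+0-0=0; pred: 44+0-17=27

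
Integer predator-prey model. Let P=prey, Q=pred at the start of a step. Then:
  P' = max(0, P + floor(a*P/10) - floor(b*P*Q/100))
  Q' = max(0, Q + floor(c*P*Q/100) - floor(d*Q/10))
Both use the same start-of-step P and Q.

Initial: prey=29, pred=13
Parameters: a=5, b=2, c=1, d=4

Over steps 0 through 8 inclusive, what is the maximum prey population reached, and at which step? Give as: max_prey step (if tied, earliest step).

Answer: 116 6

Derivation:
Step 1: prey: 29+14-7=36; pred: 13+3-5=11
Step 2: prey: 36+18-7=47; pred: 11+3-4=10
Step 3: prey: 47+23-9=61; pred: 10+4-4=10
Step 4: prey: 61+30-12=79; pred: 10+6-4=12
Step 5: prey: 79+39-18=100; pred: 12+9-4=17
Step 6: prey: 100+50-34=116; pred: 17+17-6=28
Step 7: prey: 116+58-64=110; pred: 28+32-11=49
Step 8: prey: 110+55-107=58; pred: 49+53-19=83
Max prey = 116 at step 6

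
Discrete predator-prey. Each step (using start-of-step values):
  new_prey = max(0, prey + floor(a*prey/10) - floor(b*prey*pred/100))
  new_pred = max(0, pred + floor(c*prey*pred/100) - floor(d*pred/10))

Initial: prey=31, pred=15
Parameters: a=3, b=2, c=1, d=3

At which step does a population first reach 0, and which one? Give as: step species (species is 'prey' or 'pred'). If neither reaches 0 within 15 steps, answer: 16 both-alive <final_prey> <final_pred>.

Answer: 16 both-alive 31 15

Derivation:
Step 1: prey: 31+9-9=31; pred: 15+4-4=15
Steps 2-15: state stable at prey=31, pred=15 (no change)
No extinction within 15 steps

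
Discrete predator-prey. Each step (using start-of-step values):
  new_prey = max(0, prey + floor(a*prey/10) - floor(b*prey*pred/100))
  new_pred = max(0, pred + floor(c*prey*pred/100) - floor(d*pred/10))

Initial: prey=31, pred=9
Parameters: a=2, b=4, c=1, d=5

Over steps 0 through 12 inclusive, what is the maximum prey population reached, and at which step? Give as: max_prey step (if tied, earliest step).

Answer: 78 12

Derivation:
Step 1: prey: 31+6-11=26; pred: 9+2-4=7
Step 2: prey: 26+5-7=24; pred: 7+1-3=5
Step 3: prey: 24+4-4=24; pred: 5+1-2=4
Step 4: prey: 24+4-3=25; pred: 4+0-2=2
Step 5: prey: 25+5-2=28; pred: 2+0-1=1
Step 6: prey: 28+5-1=32; pred: 1+0-0=1
Step 7: prey: 32+6-1=37; pred: 1+0-0=1
Step 8: prey: 37+7-1=43; pred: 1+0-0=1
Step 9: prey: 43+8-1=50; pred: 1+0-0=1
Step 10: prey: 50+10-2=58; pred: 1+0-0=1
Step 11: prey: 58+11-2=67; pred: 1+0-0=1
Step 12: prey: 67+13-2=78; pred: 1+0-0=1
Max prey = 78 at step 12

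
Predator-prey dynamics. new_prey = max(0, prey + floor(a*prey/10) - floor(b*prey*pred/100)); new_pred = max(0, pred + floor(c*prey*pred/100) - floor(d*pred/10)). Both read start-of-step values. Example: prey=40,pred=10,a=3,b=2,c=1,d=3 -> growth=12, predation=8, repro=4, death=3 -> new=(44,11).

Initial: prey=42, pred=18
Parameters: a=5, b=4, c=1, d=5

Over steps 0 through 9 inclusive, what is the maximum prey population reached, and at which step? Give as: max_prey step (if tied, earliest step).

Step 1: prey: 42+21-30=33; pred: 18+7-9=16
Step 2: prey: 33+16-21=28; pred: 16+5-8=13
Step 3: prey: 28+14-14=28; pred: 13+3-6=10
Step 4: prey: 28+14-11=31; pred: 10+2-5=7
Step 5: prey: 31+15-8=38; pred: 7+2-3=6
Step 6: prey: 38+19-9=48; pred: 6+2-3=5
Step 7: prey: 48+24-9=63; pred: 5+2-2=5
Step 8: prey: 63+31-12=82; pred: 5+3-2=6
Step 9: prey: 82+41-19=104; pred: 6+4-3=7
Max prey = 104 at step 9

Answer: 104 9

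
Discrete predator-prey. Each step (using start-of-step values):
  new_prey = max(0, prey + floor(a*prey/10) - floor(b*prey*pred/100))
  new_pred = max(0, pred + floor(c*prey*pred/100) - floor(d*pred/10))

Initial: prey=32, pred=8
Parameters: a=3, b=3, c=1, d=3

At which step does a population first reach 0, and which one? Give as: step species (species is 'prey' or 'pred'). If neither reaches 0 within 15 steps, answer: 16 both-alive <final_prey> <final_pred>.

Answer: 16 both-alive 14 11

Derivation:
Step 1: prey: 32+9-7=34; pred: 8+2-2=8
Step 2: prey: 34+10-8=36; pred: 8+2-2=8
Step 3: prey: 36+10-8=38; pred: 8+2-2=8
Step 4: prey: 38+11-9=40; pred: 8+3-2=9
Step 5: prey: 40+12-10=42; pred: 9+3-2=10
Step 6: prey: 42+12-12=42; pred: 10+4-3=11
Step 7: prey: 42+12-13=41; pred: 11+4-3=12
Step 8: prey: 41+12-14=39; pred: 12+4-3=13
Step 9: prey: 39+11-15=35; pred: 13+5-3=15
Step 10: prey: 35+10-15=30; pred: 15+5-4=16
Step 11: prey: 30+9-14=25; pred: 16+4-4=16
Step 12: prey: 25+7-12=20; pred: 16+4-4=16
Step 13: prey: 20+6-9=17; pred: 16+3-4=15
Step 14: prey: 17+5-7=15; pred: 15+2-4=13
Step 15: prey: 15+4-5=14; pred: 13+1-3=11
No extinction within 15 steps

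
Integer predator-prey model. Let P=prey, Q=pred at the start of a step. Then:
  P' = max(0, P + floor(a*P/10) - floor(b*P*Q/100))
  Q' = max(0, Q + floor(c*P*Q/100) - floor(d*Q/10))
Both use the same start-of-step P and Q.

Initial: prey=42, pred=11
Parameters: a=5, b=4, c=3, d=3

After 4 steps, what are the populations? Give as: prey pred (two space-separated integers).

Step 1: prey: 42+21-18=45; pred: 11+13-3=21
Step 2: prey: 45+22-37=30; pred: 21+28-6=43
Step 3: prey: 30+15-51=0; pred: 43+38-12=69
Step 4: prey: 0+0-0=0; pred: 69+0-20=49

Answer: 0 49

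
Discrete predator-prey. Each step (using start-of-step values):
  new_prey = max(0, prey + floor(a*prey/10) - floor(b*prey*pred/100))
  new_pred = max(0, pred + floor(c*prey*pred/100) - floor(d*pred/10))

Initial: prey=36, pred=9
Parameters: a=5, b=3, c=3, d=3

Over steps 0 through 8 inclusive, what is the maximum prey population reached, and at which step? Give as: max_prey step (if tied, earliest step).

Step 1: prey: 36+18-9=45; pred: 9+9-2=16
Step 2: prey: 45+22-21=46; pred: 16+21-4=33
Step 3: prey: 46+23-45=24; pred: 33+45-9=69
Step 4: prey: 24+12-49=0; pred: 69+49-20=98
Step 5: prey: 0+0-0=0; pred: 98+0-29=69
Step 6: prey: 0+0-0=0; pred: 69+0-20=49
Step 7: prey: 0+0-0=0; pred: 49+0-14=35
Step 8: prey: 0+0-0=0; pred: 35+0-10=25
Max prey = 46 at step 2

Answer: 46 2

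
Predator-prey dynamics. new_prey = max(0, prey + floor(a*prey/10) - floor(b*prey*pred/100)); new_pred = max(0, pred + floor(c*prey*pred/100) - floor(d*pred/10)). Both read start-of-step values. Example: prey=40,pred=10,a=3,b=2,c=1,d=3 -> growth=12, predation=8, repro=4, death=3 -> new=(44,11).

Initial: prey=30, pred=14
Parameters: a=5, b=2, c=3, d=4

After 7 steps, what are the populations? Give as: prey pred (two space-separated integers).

Answer: 0 30

Derivation:
Step 1: prey: 30+15-8=37; pred: 14+12-5=21
Step 2: prey: 37+18-15=40; pred: 21+23-8=36
Step 3: prey: 40+20-28=32; pred: 36+43-14=65
Step 4: prey: 32+16-41=7; pred: 65+62-26=101
Step 5: prey: 7+3-14=0; pred: 101+21-40=82
Step 6: prey: 0+0-0=0; pred: 82+0-32=50
Step 7: prey: 0+0-0=0; pred: 50+0-20=30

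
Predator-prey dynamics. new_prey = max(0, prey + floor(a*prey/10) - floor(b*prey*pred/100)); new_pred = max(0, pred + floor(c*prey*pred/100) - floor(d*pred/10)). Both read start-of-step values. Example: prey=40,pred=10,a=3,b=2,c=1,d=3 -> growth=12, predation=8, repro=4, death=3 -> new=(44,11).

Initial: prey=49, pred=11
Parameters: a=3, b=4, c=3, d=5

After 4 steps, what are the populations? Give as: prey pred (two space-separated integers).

Answer: 0 20

Derivation:
Step 1: prey: 49+14-21=42; pred: 11+16-5=22
Step 2: prey: 42+12-36=18; pred: 22+27-11=38
Step 3: prey: 18+5-27=0; pred: 38+20-19=39
Step 4: prey: 0+0-0=0; pred: 39+0-19=20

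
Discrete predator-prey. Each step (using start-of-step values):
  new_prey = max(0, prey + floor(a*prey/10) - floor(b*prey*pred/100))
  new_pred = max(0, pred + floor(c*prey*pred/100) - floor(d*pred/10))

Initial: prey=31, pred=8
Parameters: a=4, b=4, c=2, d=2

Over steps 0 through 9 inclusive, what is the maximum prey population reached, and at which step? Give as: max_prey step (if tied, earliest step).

Answer: 34 1

Derivation:
Step 1: prey: 31+12-9=34; pred: 8+4-1=11
Step 2: prey: 34+13-14=33; pred: 11+7-2=16
Step 3: prey: 33+13-21=25; pred: 16+10-3=23
Step 4: prey: 25+10-23=12; pred: 23+11-4=30
Step 5: prey: 12+4-14=2; pred: 30+7-6=31
Step 6: prey: 2+0-2=0; pred: 31+1-6=26
Step 7: prey: 0+0-0=0; pred: 26+0-5=21
Step 8: prey: 0+0-0=0; pred: 21+0-4=17
Step 9: prey: 0+0-0=0; pred: 17+0-3=14
Max prey = 34 at step 1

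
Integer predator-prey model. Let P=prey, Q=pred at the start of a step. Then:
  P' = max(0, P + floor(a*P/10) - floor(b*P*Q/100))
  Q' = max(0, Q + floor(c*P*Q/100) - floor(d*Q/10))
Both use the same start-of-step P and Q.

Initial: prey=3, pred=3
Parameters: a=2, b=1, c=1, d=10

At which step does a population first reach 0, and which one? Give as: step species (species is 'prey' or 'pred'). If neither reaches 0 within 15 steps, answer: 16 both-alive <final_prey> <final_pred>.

Step 1: prey: 3+0-0=3; pred: 3+0-3=0
First extinction: pred at step 1

Answer: 1 pred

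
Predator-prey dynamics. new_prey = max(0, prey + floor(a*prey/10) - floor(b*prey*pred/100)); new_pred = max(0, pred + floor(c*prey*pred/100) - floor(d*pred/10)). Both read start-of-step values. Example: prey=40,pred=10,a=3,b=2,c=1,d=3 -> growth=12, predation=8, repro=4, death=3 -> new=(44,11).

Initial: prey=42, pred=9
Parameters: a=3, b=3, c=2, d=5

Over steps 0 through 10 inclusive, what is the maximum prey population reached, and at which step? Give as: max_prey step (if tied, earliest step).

Answer: 43 1

Derivation:
Step 1: prey: 42+12-11=43; pred: 9+7-4=12
Step 2: prey: 43+12-15=40; pred: 12+10-6=16
Step 3: prey: 40+12-19=33; pred: 16+12-8=20
Step 4: prey: 33+9-19=23; pred: 20+13-10=23
Step 5: prey: 23+6-15=14; pred: 23+10-11=22
Step 6: prey: 14+4-9=9; pred: 22+6-11=17
Step 7: prey: 9+2-4=7; pred: 17+3-8=12
Step 8: prey: 7+2-2=7; pred: 12+1-6=7
Step 9: prey: 7+2-1=8; pred: 7+0-3=4
Step 10: prey: 8+2-0=10; pred: 4+0-2=2
Max prey = 43 at step 1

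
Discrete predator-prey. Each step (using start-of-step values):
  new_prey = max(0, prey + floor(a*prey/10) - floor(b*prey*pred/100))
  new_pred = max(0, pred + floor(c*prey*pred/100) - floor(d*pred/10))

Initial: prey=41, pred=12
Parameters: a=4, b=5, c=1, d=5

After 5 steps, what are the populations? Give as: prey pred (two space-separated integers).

Step 1: prey: 41+16-24=33; pred: 12+4-6=10
Step 2: prey: 33+13-16=30; pred: 10+3-5=8
Step 3: prey: 30+12-12=30; pred: 8+2-4=6
Step 4: prey: 30+12-9=33; pred: 6+1-3=4
Step 5: prey: 33+13-6=40; pred: 4+1-2=3

Answer: 40 3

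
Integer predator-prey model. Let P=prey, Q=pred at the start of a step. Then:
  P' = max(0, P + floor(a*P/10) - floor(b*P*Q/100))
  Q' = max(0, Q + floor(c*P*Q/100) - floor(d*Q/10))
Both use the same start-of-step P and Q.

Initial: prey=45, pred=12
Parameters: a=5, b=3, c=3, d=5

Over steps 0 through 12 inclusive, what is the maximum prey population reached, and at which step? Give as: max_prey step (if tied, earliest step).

Step 1: prey: 45+22-16=51; pred: 12+16-6=22
Step 2: prey: 51+25-33=43; pred: 22+33-11=44
Step 3: prey: 43+21-56=8; pred: 44+56-22=78
Step 4: prey: 8+4-18=0; pred: 78+18-39=57
Step 5: prey: 0+0-0=0; pred: 57+0-28=29
Step 6: prey: 0+0-0=0; pred: 29+0-14=15
Step 7: prey: 0+0-0=0; pred: 15+0-7=8
Step 8: prey: 0+0-0=0; pred: 8+0-4=4
Step 9: prey: 0+0-0=0; pred: 4+0-2=2
Step 10: prey: 0+0-0=0; pred: 2+0-1=1
Step 11: prey: 0+0-0=0; pred: 1+0-0=1
Step 12: prey: 0+0-0=0; pred: 1+0-0=1
Max prey = 51 at step 1

Answer: 51 1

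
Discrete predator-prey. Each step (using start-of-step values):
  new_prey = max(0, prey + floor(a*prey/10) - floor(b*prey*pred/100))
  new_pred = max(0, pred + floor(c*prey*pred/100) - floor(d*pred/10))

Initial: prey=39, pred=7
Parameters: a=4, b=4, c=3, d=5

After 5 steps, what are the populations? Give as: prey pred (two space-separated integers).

Answer: 0 21

Derivation:
Step 1: prey: 39+15-10=44; pred: 7+8-3=12
Step 2: prey: 44+17-21=40; pred: 12+15-6=21
Step 3: prey: 40+16-33=23; pred: 21+25-10=36
Step 4: prey: 23+9-33=0; pred: 36+24-18=42
Step 5: prey: 0+0-0=0; pred: 42+0-21=21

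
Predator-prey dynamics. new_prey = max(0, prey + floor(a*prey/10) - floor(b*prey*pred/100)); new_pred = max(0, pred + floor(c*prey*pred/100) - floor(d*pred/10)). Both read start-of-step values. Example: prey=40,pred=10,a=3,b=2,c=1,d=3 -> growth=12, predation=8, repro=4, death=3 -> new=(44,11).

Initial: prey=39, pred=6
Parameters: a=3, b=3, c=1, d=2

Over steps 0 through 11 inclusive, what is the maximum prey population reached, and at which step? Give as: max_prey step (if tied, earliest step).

Answer: 47 3

Derivation:
Step 1: prey: 39+11-7=43; pred: 6+2-1=7
Step 2: prey: 43+12-9=46; pred: 7+3-1=9
Step 3: prey: 46+13-12=47; pred: 9+4-1=12
Step 4: prey: 47+14-16=45; pred: 12+5-2=15
Step 5: prey: 45+13-20=38; pred: 15+6-3=18
Step 6: prey: 38+11-20=29; pred: 18+6-3=21
Step 7: prey: 29+8-18=19; pred: 21+6-4=23
Step 8: prey: 19+5-13=11; pred: 23+4-4=23
Step 9: prey: 11+3-7=7; pred: 23+2-4=21
Step 10: prey: 7+2-4=5; pred: 21+1-4=18
Step 11: prey: 5+1-2=4; pred: 18+0-3=15
Max prey = 47 at step 3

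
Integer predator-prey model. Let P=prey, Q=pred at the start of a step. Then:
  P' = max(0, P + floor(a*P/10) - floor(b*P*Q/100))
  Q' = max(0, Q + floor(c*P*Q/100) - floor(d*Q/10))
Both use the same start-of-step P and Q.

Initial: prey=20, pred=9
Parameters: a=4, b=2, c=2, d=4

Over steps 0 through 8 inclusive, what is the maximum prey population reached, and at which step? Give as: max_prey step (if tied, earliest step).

Answer: 47 5

Derivation:
Step 1: prey: 20+8-3=25; pred: 9+3-3=9
Step 2: prey: 25+10-4=31; pred: 9+4-3=10
Step 3: prey: 31+12-6=37; pred: 10+6-4=12
Step 4: prey: 37+14-8=43; pred: 12+8-4=16
Step 5: prey: 43+17-13=47; pred: 16+13-6=23
Step 6: prey: 47+18-21=44; pred: 23+21-9=35
Step 7: prey: 44+17-30=31; pred: 35+30-14=51
Step 8: prey: 31+12-31=12; pred: 51+31-20=62
Max prey = 47 at step 5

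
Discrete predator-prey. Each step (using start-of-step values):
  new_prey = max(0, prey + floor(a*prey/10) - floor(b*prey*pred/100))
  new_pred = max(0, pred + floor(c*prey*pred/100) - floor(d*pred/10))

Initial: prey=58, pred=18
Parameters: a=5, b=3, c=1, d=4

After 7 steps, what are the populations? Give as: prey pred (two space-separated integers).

Step 1: prey: 58+29-31=56; pred: 18+10-7=21
Step 2: prey: 56+28-35=49; pred: 21+11-8=24
Step 3: prey: 49+24-35=38; pred: 24+11-9=26
Step 4: prey: 38+19-29=28; pred: 26+9-10=25
Step 5: prey: 28+14-21=21; pred: 25+7-10=22
Step 6: prey: 21+10-13=18; pred: 22+4-8=18
Step 7: prey: 18+9-9=18; pred: 18+3-7=14

Answer: 18 14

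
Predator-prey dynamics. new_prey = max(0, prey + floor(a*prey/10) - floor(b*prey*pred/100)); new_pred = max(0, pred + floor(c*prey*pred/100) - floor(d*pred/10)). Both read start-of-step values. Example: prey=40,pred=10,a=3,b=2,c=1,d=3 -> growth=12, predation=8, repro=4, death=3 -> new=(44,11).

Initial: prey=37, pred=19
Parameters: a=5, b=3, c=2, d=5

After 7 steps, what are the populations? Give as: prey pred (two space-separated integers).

Answer: 9 9

Derivation:
Step 1: prey: 37+18-21=34; pred: 19+14-9=24
Step 2: prey: 34+17-24=27; pred: 24+16-12=28
Step 3: prey: 27+13-22=18; pred: 28+15-14=29
Step 4: prey: 18+9-15=12; pred: 29+10-14=25
Step 5: prey: 12+6-9=9; pred: 25+6-12=19
Step 6: prey: 9+4-5=8; pred: 19+3-9=13
Step 7: prey: 8+4-3=9; pred: 13+2-6=9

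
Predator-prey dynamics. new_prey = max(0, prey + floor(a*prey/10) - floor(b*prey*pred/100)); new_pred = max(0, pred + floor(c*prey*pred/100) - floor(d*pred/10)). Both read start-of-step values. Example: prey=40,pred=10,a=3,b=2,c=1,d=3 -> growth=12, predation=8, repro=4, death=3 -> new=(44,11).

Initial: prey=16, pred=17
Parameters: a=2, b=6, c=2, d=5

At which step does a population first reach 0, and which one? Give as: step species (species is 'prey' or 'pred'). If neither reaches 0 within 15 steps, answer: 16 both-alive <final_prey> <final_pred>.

Step 1: prey: 16+3-16=3; pred: 17+5-8=14
Step 2: prey: 3+0-2=1; pred: 14+0-7=7
Step 3: prey: 1+0-0=1; pred: 7+0-3=4
Step 4: prey: 1+0-0=1; pred: 4+0-2=2
Step 5: prey: 1+0-0=1; pred: 2+0-1=1
Step 6: prey: 1+0-0=1; pred: 1+0-0=1
Steps 7-15: state stable at prey=1, pred=1 (no change)
No extinction within 15 steps

Answer: 16 both-alive 1 1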